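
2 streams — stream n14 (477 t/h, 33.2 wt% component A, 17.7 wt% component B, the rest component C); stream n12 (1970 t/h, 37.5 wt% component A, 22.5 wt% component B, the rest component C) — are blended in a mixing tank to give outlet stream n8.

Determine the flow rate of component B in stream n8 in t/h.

527.7 t/h

component B out = component B in = 477×0.177 + 1970×0.225 = 527.68 t/h.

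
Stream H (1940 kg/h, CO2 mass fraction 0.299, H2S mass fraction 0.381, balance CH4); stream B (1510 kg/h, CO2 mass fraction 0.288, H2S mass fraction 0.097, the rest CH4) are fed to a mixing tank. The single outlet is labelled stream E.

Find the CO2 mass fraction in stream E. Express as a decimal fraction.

Total flow out = 1940 + 1510 = 3450 kg/h.
CO2 in = 1940×0.299 + 1510×0.288 = 1014.9 kg/h.
CO2 mass fraction in E = 1014.9/3450 = 0.294.

0.294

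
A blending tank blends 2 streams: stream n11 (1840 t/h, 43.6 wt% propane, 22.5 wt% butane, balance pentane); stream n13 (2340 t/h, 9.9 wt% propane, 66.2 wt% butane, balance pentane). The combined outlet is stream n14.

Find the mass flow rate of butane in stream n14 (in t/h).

butane out = butane in = 1840×0.225 + 2340×0.662 = 1963.1 t/h.

1963 t/h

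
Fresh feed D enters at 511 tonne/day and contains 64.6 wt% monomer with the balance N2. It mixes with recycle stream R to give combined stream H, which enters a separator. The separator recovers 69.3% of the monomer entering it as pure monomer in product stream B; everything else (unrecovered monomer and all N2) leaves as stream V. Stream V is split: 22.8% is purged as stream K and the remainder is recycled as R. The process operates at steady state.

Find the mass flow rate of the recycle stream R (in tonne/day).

715 tonne/day

N2 enters only via D and leaves only via the purge: 511×0.354 = 0.228×(N2 in V), and the separator passes all N2, so N2 in H = N2 in V = 793.39 tonne/day.
monomer in H: m_A = 511×0.646 + (1−0.228)·(1−0.693)·m_A, so m_A = 330.11/0.7630 = 432.64 tonne/day.
V = (1−0.693)×432.64 + 793.39 = 926.22 tonne/day.
Recycle R = (1−0.228)×926.22 = 715.04 tonne/day.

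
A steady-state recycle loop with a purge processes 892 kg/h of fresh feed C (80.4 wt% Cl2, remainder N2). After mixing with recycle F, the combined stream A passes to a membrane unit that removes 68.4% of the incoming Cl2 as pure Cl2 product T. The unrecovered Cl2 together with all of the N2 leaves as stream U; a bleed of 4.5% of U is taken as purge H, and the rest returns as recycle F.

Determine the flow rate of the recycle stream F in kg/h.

N2 enters only via C and leaves only via the purge: 892×0.196 = 0.045×(N2 in U), and the membrane unit passes all N2, so N2 in A = N2 in U = 3885.2 kg/h.
Cl2 in A: m_A = 892×0.804 + (1−0.045)·(1−0.684)·m_A, so m_A = 717.17/0.6982 = 1027.1 kg/h.
U = (1−0.684)×1027.1 + 3885.2 = 4209.7 kg/h.
Recycle F = (1−0.045)×4209.7 = 4020.3 kg/h.

4020 kg/h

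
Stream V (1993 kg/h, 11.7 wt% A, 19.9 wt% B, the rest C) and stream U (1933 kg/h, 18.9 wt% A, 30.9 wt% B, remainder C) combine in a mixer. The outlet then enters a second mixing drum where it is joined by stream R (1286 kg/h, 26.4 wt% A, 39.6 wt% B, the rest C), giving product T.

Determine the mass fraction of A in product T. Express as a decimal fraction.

Overall, product flow = 5212 kg/h.
A in = 1993×0.117 + 1933×0.189 + 1286×0.264 = 938.02 kg/h.
A fraction in T = 0.180.

0.180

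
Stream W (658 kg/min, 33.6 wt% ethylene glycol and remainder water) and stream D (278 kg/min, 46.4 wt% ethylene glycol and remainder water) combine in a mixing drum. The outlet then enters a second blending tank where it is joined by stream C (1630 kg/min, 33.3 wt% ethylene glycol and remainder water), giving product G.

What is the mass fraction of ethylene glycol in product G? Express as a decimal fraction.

Overall, product flow = 2566 kg/min.
ethylene glycol in = 658×0.336 + 278×0.464 + 1630×0.333 = 892.87 kg/min.
ethylene glycol fraction in G = 0.348.

0.348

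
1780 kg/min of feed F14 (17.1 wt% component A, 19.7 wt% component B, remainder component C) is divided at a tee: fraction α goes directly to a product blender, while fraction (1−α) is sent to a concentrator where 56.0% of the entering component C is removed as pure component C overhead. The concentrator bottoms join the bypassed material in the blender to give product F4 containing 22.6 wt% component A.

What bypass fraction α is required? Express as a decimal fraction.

All 1780×0.171 = 304.38 kg/min of component A reaches F4, so F4 = 304.38/0.226 = 1346.8 kg/min and vapour = 433.19 kg/min.
The evaporator receives (1−α)·1780 of feed at 0.632 component C and removes 0.560 of that component C:
0.560×0.632×(1−α)×1780 = 433.19
(1−α) = 433.19/629.98 = 0.6876;  α = 0.3124.

0.312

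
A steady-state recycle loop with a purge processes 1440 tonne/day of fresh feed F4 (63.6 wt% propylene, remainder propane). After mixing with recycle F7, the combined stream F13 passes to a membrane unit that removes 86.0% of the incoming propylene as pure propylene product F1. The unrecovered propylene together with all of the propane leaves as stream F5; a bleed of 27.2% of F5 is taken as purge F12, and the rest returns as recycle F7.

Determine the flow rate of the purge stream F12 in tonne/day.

563 tonne/day

propane enters only via F4 and leaves only via the purge: 1440×0.364 = 0.272×(propane in F5), and the membrane unit passes all propane, so propane in F13 = propane in F5 = 1927.1 tonne/day.
propylene in F13: m_A = 1440×0.636 + (1−0.272)·(1−0.860)·m_A, so m_A = 915.84/0.8981 = 1019.8 tonne/day.
F5 = (1−0.860)×1019.8 + 1927.1 = 2069.8 tonne/day.
Purge F12 = 0.272×2069.8 = 562.99 tonne/day.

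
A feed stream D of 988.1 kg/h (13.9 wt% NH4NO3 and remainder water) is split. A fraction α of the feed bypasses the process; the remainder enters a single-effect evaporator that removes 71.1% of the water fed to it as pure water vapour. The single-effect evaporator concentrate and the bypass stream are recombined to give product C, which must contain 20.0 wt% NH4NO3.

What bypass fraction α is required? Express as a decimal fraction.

0.502

All 988.1×0.139 = 137.35 kg/h of NH4NO3 reaches C, so C = 137.35/0.200 = 686.73 kg/h and vapour = 301.37 kg/h.
The evaporator receives (1−α)·988.1 of feed at 0.861 water and removes 0.711 of that water:
0.711×0.861×(1−α)×988.1 = 301.37
(1−α) = 301.37/604.89 = 0.4982;  α = 0.5018.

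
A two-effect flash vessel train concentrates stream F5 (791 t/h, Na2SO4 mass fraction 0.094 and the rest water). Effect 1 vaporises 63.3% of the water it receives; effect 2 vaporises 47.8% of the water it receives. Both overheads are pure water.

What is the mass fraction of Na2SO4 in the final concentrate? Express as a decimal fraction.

water in feed = 791×0.906 = 716.65 t/h.
After stage 1: water left = (1−0.633)×716.65 = 263.01; stream total = 337.36 t/h.
After stage 2: water left = (1−0.478)×263.01 = 137.29; final concentrate = 211.64 t/h.
Na2SO4 fraction = 74.354/211.64 = 0.351.

0.351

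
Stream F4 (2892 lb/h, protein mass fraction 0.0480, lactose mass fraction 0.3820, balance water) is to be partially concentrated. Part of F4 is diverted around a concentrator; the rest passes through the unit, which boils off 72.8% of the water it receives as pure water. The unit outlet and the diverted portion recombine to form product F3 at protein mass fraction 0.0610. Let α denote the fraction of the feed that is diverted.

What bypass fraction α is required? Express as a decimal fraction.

0.486

All 2892×0.048 = 138.82 lb/h of protein reaches F3, so F3 = 138.82/0.061 = 2275.7 lb/h and vapour = 616.33 lb/h.
The evaporator receives (1−α)·2892 of feed at 0.570 water and removes 0.728 of that water:
0.728×0.570×(1−α)×2892 = 616.33
(1−α) = 616.33/1200.1 = 0.5136;  α = 0.4864.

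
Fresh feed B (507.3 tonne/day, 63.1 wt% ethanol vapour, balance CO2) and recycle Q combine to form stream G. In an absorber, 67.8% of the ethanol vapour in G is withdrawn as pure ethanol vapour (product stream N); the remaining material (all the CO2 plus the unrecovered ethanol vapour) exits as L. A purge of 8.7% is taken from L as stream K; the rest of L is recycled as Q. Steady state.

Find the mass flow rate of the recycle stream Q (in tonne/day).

CO2 enters only via B and leaves only via the purge: 507.3×0.369 = 0.087×(CO2 in L), and the absorber passes all CO2, so CO2 in G = CO2 in L = 2151.7 tonne/day.
ethanol vapour in G: m_A = 507.3×0.631 + (1−0.087)·(1−0.678)·m_A, so m_A = 320.11/0.7060 = 453.4 tonne/day.
L = (1−0.678)×453.4 + 2151.7 = 2297.6 tonne/day.
Recycle Q = (1−0.087)×2297.6 = 2097.8 tonne/day.

2098 tonne/day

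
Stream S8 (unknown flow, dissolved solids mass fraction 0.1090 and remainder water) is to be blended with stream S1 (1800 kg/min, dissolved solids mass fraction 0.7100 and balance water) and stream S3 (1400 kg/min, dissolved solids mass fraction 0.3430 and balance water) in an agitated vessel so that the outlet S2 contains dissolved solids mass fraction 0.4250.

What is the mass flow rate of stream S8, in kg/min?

Let S8 be the unknown flow. Total out = 3200 + S8.
dissolved solids balance: 1758.2 + 0.109·S8 = 0.425·(3200 + S8)
(0.109 − 0.425)·S8 = 0.425×3200 − 1758.2 = -398.2
S8 = -398.2 / -0.316 = 1260.1 kg/min

1260 kg/min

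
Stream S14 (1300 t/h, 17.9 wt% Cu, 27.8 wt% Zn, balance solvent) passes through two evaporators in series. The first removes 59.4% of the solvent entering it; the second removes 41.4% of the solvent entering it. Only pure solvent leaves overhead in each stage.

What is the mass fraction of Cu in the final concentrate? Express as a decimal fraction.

solvent in feed = 1300×0.543 = 705.9 t/h.
After stage 1: solvent left = (1−0.594)×705.9 = 286.6; stream total = 880.7 t/h.
After stage 2: solvent left = (1−0.414)×286.6 = 167.94; final concentrate = 762.04 t/h.
Cu fraction = 232.7/762.04 = 0.3054.

0.3054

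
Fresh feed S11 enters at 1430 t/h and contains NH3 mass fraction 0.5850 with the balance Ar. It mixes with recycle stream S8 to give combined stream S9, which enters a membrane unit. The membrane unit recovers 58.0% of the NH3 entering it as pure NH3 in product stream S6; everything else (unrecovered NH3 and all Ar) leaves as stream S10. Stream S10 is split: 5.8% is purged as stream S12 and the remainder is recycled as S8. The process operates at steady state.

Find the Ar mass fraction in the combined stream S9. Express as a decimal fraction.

Ar enters only via S11 and leaves only via the purge: 1430×0.415 = 0.058×(Ar in S10), and the membrane unit passes all Ar, so Ar in S9 = Ar in S10 = 10232 t/h.
NH3 in S9: m_A = 1430×0.585 + (1−0.058)·(1−0.580)·m_A, so m_A = 836.55/0.6044 = 1384.2 t/h.
S9 = 1384.2 + 10232 = 11616 t/h.
Ar fraction in S9 = 10232/11616 = 0.8808.

0.8808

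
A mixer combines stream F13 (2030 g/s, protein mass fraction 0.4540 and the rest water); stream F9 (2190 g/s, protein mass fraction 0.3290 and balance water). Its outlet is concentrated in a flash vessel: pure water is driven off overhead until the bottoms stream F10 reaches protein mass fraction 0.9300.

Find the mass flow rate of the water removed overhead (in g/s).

protein entering = 2030×0.454 + 2190×0.329 = 1642.1 g/s.
All protein reports to F10, so F10 = 1642.1/0.930 = 1765.7 g/s.
Total feed = 4220 g/s; overhead = 4220 − 1765.7 = 2454.3 g/s.

2454 g/s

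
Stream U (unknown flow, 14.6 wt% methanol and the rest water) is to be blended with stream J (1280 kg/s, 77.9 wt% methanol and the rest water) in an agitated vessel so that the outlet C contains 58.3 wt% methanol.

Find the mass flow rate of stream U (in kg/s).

574.1 kg/s

Let U be the unknown flow. Total out = 1280 + U.
methanol balance: 997.12 + 0.146·U = 0.583·(1280 + U)
(0.146 − 0.583)·U = 0.583×1280 − 997.12 = -250.88
U = -250.88 / -0.437 = 574.1 kg/s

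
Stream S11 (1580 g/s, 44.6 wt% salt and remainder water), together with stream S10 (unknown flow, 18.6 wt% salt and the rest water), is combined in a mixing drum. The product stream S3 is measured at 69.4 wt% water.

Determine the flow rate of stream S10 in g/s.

Let S10 be the unknown flow. Total out = 1580 + S10.
water balance: 875.32 + 0.814·S10 = 0.694·(1580 + S10)
(0.814 − 0.694)·S10 = 0.694×1580 − 875.32 = 221.2
S10 = 221.2 / 0.120 = 1843.3 g/s

1843 g/s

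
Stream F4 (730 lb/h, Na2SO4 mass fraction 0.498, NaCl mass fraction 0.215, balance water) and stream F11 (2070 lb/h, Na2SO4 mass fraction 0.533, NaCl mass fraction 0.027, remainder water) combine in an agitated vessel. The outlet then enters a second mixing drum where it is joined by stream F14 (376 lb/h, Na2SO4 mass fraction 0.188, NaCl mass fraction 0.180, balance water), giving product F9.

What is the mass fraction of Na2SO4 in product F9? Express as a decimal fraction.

0.484

Overall, product flow = 3176 lb/h.
Na2SO4 in = 730×0.498 + 2070×0.533 + 376×0.188 = 1537.5 lb/h.
Na2SO4 fraction in F9 = 0.484.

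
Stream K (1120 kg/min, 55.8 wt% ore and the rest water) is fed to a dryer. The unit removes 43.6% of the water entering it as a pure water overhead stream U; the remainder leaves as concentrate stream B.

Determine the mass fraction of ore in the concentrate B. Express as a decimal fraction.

ore is not removed: 1120×0.558 = 624.96 kg/min of ore enters B.
water entering = 1120×0.442 = 495.04 kg/min; overhead removed = 0.436×495.04 = 215.84 kg/min.
Concentrate = 1120 − 215.84 = 904.16 kg/min.
Mass fraction = 624.96/904.16 = 0.691.

0.691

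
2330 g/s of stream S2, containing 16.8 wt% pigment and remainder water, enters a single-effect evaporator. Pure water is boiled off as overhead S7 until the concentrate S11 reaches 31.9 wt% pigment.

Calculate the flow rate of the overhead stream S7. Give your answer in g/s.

1103 g/s

pigment is conserved: 2330×0.168 = 391.44 g/s all reports to the concentrate.
Concentrate = 391.44/(target fraction) = 1227.1 g/s.
Overhead = 2330 − 1227.1 = 1102.9 g/s.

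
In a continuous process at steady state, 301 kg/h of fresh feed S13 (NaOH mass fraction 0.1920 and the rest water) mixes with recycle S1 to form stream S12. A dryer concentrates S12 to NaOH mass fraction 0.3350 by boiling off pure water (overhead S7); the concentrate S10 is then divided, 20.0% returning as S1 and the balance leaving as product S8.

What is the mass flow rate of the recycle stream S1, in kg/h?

43.13 kg/h

Overall NaOH balance (none leaves overhead): NaOH in fresh feed = NaOH in product, i.e. 301×0.192 = (1−0.200)·S10·0.335.
S10 = 57.792/(0.335×0.800) = 215.64 kg/h.
Recycle S1 = 0.200×215.64 = 43.128 kg/h.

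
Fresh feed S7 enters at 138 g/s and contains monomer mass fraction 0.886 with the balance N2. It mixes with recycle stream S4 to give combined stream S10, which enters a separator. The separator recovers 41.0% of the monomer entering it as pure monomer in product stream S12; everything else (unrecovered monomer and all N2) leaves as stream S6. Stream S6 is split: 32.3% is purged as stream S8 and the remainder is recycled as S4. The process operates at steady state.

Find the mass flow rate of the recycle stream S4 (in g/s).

N2 enters only via S7 and leaves only via the purge: 138×0.114 = 0.323×(N2 in S6), and the separator passes all N2, so N2 in S10 = N2 in S6 = 48.706 g/s.
monomer in S10: m_A = 138×0.886 + (1−0.323)·(1−0.410)·m_A, so m_A = 122.27/0.6006 = 203.59 g/s.
S6 = (1−0.410)×203.59 + 48.706 = 168.82 g/s.
Recycle S4 = (1−0.323)×168.82 = 114.29 g/s.

114.3 g/s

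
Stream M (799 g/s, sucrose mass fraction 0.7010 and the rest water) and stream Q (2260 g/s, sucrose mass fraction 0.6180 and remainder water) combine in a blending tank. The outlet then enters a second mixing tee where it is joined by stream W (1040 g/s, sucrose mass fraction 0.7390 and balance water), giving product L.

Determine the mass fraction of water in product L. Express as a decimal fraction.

Overall, product flow = 4099 g/s.
water in = 799×0.299 + 2260×0.382 + 1040×0.261 = 1373.7 g/s.
water fraction in L = 0.3351.

0.3351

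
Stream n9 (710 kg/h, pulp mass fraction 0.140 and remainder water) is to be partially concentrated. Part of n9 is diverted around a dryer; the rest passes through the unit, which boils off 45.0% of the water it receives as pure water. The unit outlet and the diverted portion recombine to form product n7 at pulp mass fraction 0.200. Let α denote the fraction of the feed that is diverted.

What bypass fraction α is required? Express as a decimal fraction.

0.225

All 710×0.140 = 99.4 kg/h of pulp reaches n7, so n7 = 99.4/0.200 = 497 kg/h and vapour = 213 kg/h.
The evaporator receives (1−α)·710 of feed at 0.860 water and removes 0.450 of that water:
0.450×0.860×(1−α)×710 = 213
(1−α) = 213/274.77 = 0.7752;  α = 0.2248.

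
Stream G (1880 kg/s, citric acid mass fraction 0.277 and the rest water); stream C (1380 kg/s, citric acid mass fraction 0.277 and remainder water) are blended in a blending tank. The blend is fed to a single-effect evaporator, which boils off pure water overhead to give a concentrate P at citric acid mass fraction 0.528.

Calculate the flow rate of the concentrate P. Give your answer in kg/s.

1710 kg/s

citric acid entering = 1880×0.277 + 1380×0.277 = 903.02 kg/s.
All citric acid reports to P, so P = 903.02/0.528 = 1710.3 kg/s.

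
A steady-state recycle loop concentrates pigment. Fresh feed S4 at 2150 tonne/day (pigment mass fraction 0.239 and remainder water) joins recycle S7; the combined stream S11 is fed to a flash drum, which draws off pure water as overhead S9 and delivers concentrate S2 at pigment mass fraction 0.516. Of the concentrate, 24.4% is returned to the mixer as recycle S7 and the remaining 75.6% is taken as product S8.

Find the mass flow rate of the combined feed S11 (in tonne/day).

Overall pigment balance (none leaves overhead): pigment in fresh feed = pigment in product, i.e. 2150×0.239 = (1−0.244)·S2·0.516.
S2 = 513.85/(0.516×0.756) = 1317.2 tonne/day.
Recycle S7 = 0.244×1317.2 = 321.41 tonne/day.
Combined feed S11 = 2150 + 321.41 = 2471.4 tonne/day.

2471 tonne/day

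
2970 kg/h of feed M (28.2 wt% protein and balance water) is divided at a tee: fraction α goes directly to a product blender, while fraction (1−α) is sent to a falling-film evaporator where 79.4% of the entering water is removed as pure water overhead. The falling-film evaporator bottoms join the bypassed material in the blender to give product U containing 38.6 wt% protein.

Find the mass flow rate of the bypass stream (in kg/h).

All 2970×0.282 = 837.54 kg/h of protein reaches U, so U = 837.54/0.386 = 2169.8 kg/h and vapour = 800.21 kg/h.
The evaporator receives (1−α)·2970 of feed at 0.718 water and removes 0.794 of that water:
0.794×0.718×(1−α)×2970 = 800.21
(1−α) = 800.21/1693.2 = 0.4726;  α = 0.5274.
Bypass flow = 0.5274×2970 = 1566.4 kg/h.

1566 kg/h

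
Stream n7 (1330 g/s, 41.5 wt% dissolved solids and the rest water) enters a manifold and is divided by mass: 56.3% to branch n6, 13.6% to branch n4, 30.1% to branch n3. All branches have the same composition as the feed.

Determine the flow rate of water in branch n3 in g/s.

Branch n3 total = 0.301×1330 = 400.33 g/s.
water in n3 = 0.585×400.33 = 234.19 g/s.

234.2 g/s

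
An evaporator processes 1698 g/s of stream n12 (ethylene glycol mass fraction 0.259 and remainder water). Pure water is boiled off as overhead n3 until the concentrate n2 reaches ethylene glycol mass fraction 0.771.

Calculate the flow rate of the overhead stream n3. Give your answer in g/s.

1128 g/s

ethylene glycol is conserved: 1698×0.259 = 439.78 g/s all reports to the concentrate.
Concentrate = 439.78/(target fraction) = 570.4 g/s.
Overhead = 1698 − 570.4 = 1127.6 g/s.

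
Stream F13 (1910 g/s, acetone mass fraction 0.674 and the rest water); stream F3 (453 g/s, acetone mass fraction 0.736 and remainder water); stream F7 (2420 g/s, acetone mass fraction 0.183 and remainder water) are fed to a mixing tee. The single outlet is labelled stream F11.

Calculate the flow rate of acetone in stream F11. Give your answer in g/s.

acetone out = acetone in = 1910×0.674 + 453×0.736 + 2420×0.183 = 2063.6 g/s.

2064 g/s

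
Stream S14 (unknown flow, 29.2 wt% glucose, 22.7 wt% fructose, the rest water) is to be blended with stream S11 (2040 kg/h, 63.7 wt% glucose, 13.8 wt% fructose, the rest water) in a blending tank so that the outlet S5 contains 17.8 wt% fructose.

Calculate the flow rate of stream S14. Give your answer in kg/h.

Let S14 be the unknown flow. Total out = 2040 + S14.
fructose balance: 281.52 + 0.227·S14 = 0.178·(2040 + S14)
(0.227 − 0.178)·S14 = 0.178×2040 − 281.52 = 81.6
S14 = 81.6 / 0.049 = 1665.3 kg/h

1665 kg/h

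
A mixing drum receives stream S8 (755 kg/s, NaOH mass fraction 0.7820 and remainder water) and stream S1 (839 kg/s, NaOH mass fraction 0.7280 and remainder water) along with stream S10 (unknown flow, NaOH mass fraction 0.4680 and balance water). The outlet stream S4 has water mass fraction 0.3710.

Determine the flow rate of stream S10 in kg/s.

Let S10 be the unknown flow. Total out = 1594 + S10.
water balance: 392.8 + 0.532·S10 = 0.371·(1594 + S10)
(0.532 − 0.371)·S10 = 0.371×1594 − 392.8 = 198.58
S10 = 198.58 / 0.161 = 1233.4 kg/s

1233 kg/s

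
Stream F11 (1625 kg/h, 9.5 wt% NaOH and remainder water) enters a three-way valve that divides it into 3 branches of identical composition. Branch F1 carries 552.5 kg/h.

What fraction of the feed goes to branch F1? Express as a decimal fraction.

Fraction to F1 = 552.5/1625 = 0.3400.

0.340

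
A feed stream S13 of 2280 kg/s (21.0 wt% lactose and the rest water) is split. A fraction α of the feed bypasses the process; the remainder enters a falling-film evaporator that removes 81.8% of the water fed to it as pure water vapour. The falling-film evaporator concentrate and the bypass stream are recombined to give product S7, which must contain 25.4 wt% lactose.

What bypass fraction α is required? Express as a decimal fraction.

0.732

All 2280×0.210 = 478.8 kg/s of lactose reaches S7, so S7 = 478.8/0.254 = 1885 kg/s and vapour = 394.96 kg/s.
The evaporator receives (1−α)·2280 of feed at 0.790 water and removes 0.818 of that water:
0.818×0.790×(1−α)×2280 = 394.96
(1−α) = 394.96/1473.4 = 0.2681;  α = 0.7319.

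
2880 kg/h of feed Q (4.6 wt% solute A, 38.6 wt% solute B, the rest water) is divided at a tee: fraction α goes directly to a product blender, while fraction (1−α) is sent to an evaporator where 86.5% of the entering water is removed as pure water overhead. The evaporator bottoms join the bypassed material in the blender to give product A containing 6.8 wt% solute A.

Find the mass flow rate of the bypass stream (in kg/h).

983.5 kg/h

All 2880×0.046 = 132.48 kg/h of solute A reaches A, so A = 132.48/0.068 = 1948.2 kg/h and vapour = 931.76 kg/h.
The evaporator receives (1−α)·2880 of feed at 0.568 water and removes 0.865 of that water:
0.865×0.568×(1−α)×2880 = 931.76
(1−α) = 931.76/1415 = 0.6585;  α = 0.3415.
Bypass flow = 0.3415×2880 = 983.55 kg/h.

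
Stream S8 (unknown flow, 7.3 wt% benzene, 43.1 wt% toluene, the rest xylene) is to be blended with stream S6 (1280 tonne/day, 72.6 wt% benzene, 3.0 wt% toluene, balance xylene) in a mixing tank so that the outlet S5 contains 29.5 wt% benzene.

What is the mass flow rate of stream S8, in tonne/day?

Let S8 be the unknown flow. Total out = 1280 + S8.
benzene balance: 929.28 + 0.073·S8 = 0.295·(1280 + S8)
(0.073 − 0.295)·S8 = 0.295×1280 − 929.28 = -551.68
S8 = -551.68 / -0.222 = 2485 tonne/day

2485 tonne/day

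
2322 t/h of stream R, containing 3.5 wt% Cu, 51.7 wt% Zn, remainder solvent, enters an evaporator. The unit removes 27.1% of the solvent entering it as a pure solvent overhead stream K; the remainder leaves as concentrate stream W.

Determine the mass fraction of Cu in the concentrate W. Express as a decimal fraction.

Cu is not removed: 2322×0.035 = 81.27 t/h of Cu enters W.
solvent entering = 2322×0.448 = 1040.3 t/h; overhead removed = 0.271×1040.3 = 281.91 t/h.
Concentrate = 2322 − 281.91 = 2040.1 t/h.
Mass fraction = 81.27/2040.1 = 0.040.

0.040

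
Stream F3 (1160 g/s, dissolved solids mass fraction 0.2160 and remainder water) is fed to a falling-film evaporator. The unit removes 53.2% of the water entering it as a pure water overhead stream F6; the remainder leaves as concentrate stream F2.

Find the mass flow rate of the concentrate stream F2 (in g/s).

water entering = 1160×0.784 = 909.44 g/s; overhead removed = 0.532×909.44 = 483.82 g/s.
Concentrate = 1160 − 483.82 = 676.18 g/s.

676.2 g/s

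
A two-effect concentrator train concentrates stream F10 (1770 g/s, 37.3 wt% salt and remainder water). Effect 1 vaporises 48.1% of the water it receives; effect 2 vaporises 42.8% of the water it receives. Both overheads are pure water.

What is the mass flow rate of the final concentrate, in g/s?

989.7 g/s

water in feed = 1770×0.627 = 1109.8 g/s.
After stage 1: water left = (1−0.481)×1109.8 = 575.98; stream total = 1236.2 g/s.
After stage 2: water left = (1−0.428)×575.98 = 329.46; final concentrate = 989.67 g/s.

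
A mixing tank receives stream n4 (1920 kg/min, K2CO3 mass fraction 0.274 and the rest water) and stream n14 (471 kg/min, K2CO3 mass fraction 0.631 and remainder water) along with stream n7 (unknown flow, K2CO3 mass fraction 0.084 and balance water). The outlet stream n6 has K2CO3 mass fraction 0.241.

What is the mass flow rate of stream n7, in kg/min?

Let n7 be the unknown flow. Total out = 2391 + n7.
K2CO3 balance: 823.28 + 0.084·n7 = 0.241·(2391 + n7)
(0.084 − 0.241)·n7 = 0.241×2391 − 823.28 = -247.05
n7 = -247.05 / -0.157 = 1573.6 kg/min

1574 kg/min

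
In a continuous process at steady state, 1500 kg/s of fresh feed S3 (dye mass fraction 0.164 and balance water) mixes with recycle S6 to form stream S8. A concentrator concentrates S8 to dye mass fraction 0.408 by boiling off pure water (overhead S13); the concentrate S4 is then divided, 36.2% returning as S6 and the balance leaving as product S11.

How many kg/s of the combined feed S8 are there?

1842 kg/s

Overall dye balance (none leaves overhead): dye in fresh feed = dye in product, i.e. 1500×0.164 = (1−0.362)·S4·0.408.
S4 = 246/(0.408×0.638) = 945.05 kg/s.
Recycle S6 = 0.362×945.05 = 342.11 kg/s.
Combined feed S8 = 1500 + 342.11 = 1842.1 kg/s.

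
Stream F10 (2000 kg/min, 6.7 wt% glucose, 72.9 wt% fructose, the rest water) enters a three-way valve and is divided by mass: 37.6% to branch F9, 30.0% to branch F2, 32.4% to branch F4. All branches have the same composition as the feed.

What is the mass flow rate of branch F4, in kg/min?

648 kg/min

Branch F4 flow = 0.324×2000 = 648 kg/min.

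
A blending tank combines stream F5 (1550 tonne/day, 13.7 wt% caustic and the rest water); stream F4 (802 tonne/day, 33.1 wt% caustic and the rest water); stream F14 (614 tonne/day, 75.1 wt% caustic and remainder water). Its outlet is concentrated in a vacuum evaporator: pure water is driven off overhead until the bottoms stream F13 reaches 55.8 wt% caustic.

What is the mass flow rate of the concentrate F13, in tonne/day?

1683 tonne/day

caustic entering = 1550×0.137 + 802×0.331 + 614×0.751 = 938.93 tonne/day.
All caustic reports to F13, so F13 = 938.93/0.558 = 1682.7 tonne/day.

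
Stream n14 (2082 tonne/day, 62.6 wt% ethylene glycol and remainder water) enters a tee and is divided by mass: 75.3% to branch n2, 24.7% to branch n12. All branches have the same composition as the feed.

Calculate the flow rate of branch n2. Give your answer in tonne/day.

1568 tonne/day

Branch n2 flow = 0.753×2082 = 1567.7 tonne/day.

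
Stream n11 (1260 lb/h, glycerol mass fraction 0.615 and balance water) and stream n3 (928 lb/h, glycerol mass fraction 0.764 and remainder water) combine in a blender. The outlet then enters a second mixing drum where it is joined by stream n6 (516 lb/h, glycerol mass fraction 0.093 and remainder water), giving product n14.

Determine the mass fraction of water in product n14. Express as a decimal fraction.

0.433

Overall, product flow = 2704 lb/h.
water in = 1260×0.385 + 928×0.236 + 516×0.907 = 1172.1 lb/h.
water fraction in n14 = 0.433.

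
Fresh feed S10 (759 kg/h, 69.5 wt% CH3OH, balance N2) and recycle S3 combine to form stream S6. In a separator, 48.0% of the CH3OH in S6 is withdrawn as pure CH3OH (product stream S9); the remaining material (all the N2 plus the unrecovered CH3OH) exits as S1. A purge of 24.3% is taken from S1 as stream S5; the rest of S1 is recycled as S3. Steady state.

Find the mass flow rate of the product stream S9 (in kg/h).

CH3OH in S6: m_A = 759×0.695 + (1−0.243)·(1−0.480)·m_A, so m_A = 527.5/0.6064 = 869.95 kg/h.
Product S9 = 0.480×869.95 = 417.58 kg/h.

417.6 kg/h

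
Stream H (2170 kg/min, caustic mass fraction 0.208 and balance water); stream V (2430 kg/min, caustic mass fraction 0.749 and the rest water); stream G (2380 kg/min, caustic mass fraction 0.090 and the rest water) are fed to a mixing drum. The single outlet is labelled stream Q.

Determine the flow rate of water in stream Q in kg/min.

4494 kg/min

water out = water in = 2170×0.792 + 2430×0.251 + 2380×0.910 = 4494.4 kg/min.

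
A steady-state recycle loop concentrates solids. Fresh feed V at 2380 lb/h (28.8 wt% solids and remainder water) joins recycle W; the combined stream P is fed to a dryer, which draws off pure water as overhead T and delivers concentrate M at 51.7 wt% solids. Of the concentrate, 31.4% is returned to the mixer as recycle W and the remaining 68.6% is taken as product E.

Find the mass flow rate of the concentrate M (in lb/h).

1933 lb/h

Overall solids balance (none leaves overhead): solids in fresh feed = solids in product, i.e. 2380×0.288 = (1−0.314)·M·0.517.
M = 685.44/(0.517×0.686) = 1932.7 lb/h.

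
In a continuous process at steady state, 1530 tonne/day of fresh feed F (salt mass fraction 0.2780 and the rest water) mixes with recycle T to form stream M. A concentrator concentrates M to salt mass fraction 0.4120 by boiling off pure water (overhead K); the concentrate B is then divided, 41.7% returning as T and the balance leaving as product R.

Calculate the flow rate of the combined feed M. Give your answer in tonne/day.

Overall salt balance (none leaves overhead): salt in fresh feed = salt in product, i.e. 1530×0.278 = (1−0.417)·B·0.412.
B = 425.34/(0.412×0.583) = 1770.8 tonne/day.
Recycle T = 0.417×1770.8 = 738.43 tonne/day.
Combined feed M = 1530 + 738.43 = 2268.4 tonne/day.

2268 tonne/day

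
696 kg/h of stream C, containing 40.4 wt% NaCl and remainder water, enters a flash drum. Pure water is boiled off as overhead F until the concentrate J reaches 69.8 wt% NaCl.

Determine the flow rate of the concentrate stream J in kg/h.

402.8 kg/h

NaCl is conserved: 696×0.404 = 281.18 kg/h all reports to the concentrate.
Concentrate = 281.18/(target fraction) = 402.84 kg/h.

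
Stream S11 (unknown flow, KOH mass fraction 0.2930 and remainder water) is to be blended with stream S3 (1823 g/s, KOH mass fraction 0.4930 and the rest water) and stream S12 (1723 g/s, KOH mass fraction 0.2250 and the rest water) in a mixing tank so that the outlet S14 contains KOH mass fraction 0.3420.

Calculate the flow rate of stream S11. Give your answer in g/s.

1504 g/s

Let S11 be the unknown flow. Total out = 3546 + S11.
KOH balance: 1286.4 + 0.293·S11 = 0.342·(3546 + S11)
(0.293 − 0.342)·S11 = 0.342×3546 − 1286.4 = -73.682
S11 = -73.682 / -0.049 = 1503.7 g/s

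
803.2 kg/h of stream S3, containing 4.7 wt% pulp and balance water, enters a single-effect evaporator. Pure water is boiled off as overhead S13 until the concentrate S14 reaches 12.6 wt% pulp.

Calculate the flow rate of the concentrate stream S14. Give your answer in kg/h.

299.6 kg/h

pulp is conserved: 803.2×0.047 = 37.75 kg/h all reports to the concentrate.
Concentrate = 37.75/(target fraction) = 299.61 kg/h.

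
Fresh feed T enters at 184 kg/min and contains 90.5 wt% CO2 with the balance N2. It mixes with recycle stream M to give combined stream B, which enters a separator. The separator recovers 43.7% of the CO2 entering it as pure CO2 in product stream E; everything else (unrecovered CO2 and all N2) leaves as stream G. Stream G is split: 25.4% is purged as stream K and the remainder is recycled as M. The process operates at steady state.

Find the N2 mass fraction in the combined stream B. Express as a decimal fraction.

0.193

N2 enters only via T and leaves only via the purge: 184×0.095 = 0.254×(N2 in G), and the separator passes all N2, so N2 in B = N2 in G = 68.819 kg/min.
CO2 in B: m_A = 184×0.905 + (1−0.254)·(1−0.437)·m_A, so m_A = 166.52/0.5800 = 287.1 kg/min.
B = 287.1 + 68.819 = 355.92 kg/min.
N2 fraction in B = 68.819/355.92 = 0.193.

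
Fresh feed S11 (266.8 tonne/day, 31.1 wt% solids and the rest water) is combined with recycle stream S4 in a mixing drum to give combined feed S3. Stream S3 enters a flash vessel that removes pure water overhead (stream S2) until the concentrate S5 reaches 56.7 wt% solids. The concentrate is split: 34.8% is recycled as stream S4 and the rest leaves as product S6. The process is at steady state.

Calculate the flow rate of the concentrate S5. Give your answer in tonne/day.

Overall solids balance (none leaves overhead): solids in fresh feed = solids in product, i.e. 266.8×0.311 = (1−0.348)·S5·0.567.
S5 = 82.975/(0.567×0.652) = 224.45 tonne/day.

224.4 tonne/day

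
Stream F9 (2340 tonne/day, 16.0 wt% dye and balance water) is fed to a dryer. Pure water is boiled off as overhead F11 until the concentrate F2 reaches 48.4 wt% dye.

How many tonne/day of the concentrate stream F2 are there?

773.6 tonne/day

dye is conserved: 2340×0.160 = 374.4 tonne/day all reports to the concentrate.
Concentrate = 374.4/(target fraction) = 773.55 tonne/day.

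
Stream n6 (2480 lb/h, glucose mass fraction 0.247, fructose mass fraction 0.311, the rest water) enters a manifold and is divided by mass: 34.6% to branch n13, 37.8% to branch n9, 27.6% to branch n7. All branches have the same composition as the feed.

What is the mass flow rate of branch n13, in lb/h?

Branch n13 flow = 0.346×2480 = 858.08 lb/h.

858.1 lb/h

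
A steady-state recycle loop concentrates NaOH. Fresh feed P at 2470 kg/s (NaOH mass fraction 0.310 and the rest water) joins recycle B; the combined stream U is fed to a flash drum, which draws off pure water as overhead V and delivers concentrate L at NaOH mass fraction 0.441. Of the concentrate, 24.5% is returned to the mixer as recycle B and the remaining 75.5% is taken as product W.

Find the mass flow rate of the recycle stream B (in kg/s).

Overall NaOH balance (none leaves overhead): NaOH in fresh feed = NaOH in product, i.e. 2470×0.310 = (1−0.245)·L·0.441.
L = 765.7/(0.441×0.755) = 2299.7 kg/s.
Recycle B = 0.245×2299.7 = 563.43 kg/s.

563.4 kg/s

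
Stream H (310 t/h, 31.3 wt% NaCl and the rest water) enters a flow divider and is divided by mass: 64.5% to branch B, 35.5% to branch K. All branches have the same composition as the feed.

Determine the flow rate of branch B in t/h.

200 t/h

Branch B flow = 0.645×310 = 199.95 t/h.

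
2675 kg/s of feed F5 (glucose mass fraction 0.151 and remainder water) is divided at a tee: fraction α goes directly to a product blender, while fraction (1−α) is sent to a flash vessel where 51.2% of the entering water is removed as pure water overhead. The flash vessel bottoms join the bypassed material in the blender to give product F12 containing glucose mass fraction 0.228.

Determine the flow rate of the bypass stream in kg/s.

All 2675×0.151 = 403.93 kg/s of glucose reaches F12, so F12 = 403.93/0.228 = 1771.6 kg/s and vapour = 903.4 kg/s.
The evaporator receives (1−α)·2675 of feed at 0.849 water and removes 0.512 of that water:
0.512×0.849×(1−α)×2675 = 903.4
(1−α) = 903.4/1162.8 = 0.7769;  α = 0.2231.
Bypass flow = 0.2231×2675 = 596.73 kg/s.

596.7 kg/s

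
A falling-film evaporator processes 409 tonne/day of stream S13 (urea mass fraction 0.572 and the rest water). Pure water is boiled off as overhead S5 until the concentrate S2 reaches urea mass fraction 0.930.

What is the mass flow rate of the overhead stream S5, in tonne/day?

urea is conserved: 409×0.572 = 233.95 tonne/day all reports to the concentrate.
Concentrate = 233.95/(target fraction) = 251.56 tonne/day.
Overhead = 409 − 251.56 = 157.44 tonne/day.

157.4 tonne/day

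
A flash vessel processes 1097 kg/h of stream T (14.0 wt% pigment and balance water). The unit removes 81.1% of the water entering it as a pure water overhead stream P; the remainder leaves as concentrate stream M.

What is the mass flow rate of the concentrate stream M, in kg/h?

331.9 kg/h

water entering = 1097×0.860 = 943.42 kg/h; overhead removed = 0.811×943.42 = 765.11 kg/h.
Concentrate = 1097 − 765.11 = 331.89 kg/h.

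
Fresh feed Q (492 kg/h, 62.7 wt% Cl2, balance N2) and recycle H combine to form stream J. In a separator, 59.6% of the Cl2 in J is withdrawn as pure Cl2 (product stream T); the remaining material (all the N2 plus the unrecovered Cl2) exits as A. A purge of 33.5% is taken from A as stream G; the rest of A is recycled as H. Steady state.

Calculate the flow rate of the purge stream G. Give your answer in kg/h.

240.6 kg/h

N2 enters only via Q and leaves only via the purge: 492×0.373 = 0.335×(N2 in A), and the separator passes all N2, so N2 in J = N2 in A = 547.81 kg/h.
Cl2 in J: m_A = 492×0.627 + (1−0.335)·(1−0.596)·m_A, so m_A = 308.48/0.7313 = 421.81 kg/h.
A = (1−0.596)×421.81 + 547.81 = 718.22 kg/h.
Purge G = 0.335×718.22 = 240.6 kg/h.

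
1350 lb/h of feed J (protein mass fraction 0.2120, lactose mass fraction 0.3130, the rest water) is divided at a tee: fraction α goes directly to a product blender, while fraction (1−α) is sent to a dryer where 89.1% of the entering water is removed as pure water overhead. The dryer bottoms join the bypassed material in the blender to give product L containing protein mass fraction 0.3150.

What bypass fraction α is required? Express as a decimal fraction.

0.227

All 1350×0.212 = 286.2 lb/h of protein reaches L, so L = 286.2/0.315 = 908.57 lb/h and vapour = 441.43 lb/h.
The evaporator receives (1−α)·1350 of feed at 0.475 water and removes 0.891 of that water:
0.891×0.475×(1−α)×1350 = 441.43
(1−α) = 441.43/571.35 = 0.7726;  α = 0.2274.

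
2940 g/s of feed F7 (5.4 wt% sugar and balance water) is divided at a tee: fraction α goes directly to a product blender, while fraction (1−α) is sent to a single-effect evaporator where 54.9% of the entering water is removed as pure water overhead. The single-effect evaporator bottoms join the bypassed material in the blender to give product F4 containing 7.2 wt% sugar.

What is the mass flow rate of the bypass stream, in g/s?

All 2940×0.054 = 158.76 g/s of sugar reaches F4, so F4 = 158.76/0.072 = 2205 g/s and vapour = 735 g/s.
The evaporator receives (1−α)·2940 of feed at 0.946 water and removes 0.549 of that water:
0.549×0.946×(1−α)×2940 = 735
(1−α) = 735/1526.9 = 0.4814;  α = 0.5186.
Bypass flow = 0.5186×2940 = 1524.8 g/s.

1525 g/s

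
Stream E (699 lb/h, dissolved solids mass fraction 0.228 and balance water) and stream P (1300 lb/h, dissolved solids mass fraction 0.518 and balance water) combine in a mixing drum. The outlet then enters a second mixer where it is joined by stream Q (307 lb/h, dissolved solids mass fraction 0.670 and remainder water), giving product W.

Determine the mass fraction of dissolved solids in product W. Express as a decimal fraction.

Overall, product flow = 2306 lb/h.
dissolved solids in = 699×0.228 + 1300×0.518 + 307×0.670 = 1038.5 lb/h.
dissolved solids fraction in W = 0.450.

0.450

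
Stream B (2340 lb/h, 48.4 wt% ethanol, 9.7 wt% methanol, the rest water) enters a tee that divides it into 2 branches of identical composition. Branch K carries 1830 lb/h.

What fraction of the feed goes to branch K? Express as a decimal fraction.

0.782

Fraction to K = 1830/2340 = 0.7821.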